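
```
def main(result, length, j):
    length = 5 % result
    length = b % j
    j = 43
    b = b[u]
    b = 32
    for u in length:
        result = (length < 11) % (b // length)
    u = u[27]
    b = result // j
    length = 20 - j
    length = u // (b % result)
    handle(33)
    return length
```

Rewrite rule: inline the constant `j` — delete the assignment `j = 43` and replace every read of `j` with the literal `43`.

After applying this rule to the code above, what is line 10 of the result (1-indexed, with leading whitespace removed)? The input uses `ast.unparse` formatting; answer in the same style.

length = 20 - 43

Transformed code:
def main(result, length, j):
    length = 5 % result
    length = b % 43
    b = b[u]
    b = 32
    for u in length:
        result = (length < 11) % (b // length)
    u = u[27]
    b = result // 43
    length = 20 - 43
    length = u // (b % result)
    handle(33)
    return length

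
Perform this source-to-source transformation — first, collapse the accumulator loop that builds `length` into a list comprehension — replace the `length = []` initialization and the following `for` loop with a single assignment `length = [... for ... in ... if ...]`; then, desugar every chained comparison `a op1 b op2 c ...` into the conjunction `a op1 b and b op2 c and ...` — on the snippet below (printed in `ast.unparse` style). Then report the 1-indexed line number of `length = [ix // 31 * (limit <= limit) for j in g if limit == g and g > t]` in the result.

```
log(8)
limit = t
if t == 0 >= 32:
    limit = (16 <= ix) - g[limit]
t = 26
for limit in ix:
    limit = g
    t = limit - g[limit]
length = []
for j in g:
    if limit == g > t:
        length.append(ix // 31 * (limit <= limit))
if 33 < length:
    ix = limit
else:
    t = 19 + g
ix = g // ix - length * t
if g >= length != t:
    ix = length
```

Transformed code:
log(8)
limit = t
if t == 0 and 0 >= 32:
    limit = (16 <= ix) - g[limit]
t = 26
for limit in ix:
    limit = g
    t = limit - g[limit]
length = [ix // 31 * (limit <= limit) for j in g if limit == g and g > t]
if 33 < length:
    ix = limit
else:
    t = 19 + g
ix = g // ix - length * t
if g >= length and length != t:
    ix = length

9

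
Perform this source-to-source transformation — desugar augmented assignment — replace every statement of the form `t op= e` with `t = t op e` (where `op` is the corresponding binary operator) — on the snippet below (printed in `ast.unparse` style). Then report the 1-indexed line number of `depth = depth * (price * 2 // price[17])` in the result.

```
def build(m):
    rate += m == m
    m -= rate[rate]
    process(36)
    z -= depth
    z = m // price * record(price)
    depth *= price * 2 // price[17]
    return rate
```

Transformed code:
def build(m):
    rate = rate + (m == m)
    m = m - rate[rate]
    process(36)
    z = z - depth
    z = m // price * record(price)
    depth = depth * (price * 2 // price[17])
    return rate

7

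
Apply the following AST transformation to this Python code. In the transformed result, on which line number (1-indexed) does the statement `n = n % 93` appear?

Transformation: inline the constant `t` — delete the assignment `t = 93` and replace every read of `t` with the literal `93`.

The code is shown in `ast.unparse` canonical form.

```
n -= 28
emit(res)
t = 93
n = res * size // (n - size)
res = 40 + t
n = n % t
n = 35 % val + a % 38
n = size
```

5

Transformed code:
n -= 28
emit(res)
n = res * size // (n - size)
res = 40 + 93
n = n % 93
n = 35 % val + a % 38
n = size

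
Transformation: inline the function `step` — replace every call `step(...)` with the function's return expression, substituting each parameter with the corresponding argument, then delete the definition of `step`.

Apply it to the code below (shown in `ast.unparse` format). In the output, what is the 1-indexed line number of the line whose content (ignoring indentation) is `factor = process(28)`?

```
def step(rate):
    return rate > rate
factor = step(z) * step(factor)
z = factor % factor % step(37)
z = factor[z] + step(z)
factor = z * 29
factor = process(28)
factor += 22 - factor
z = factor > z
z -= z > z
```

Transformed code:
factor = (z > z) * (factor > factor)
z = factor % factor % (37 > 37)
z = factor[z] + (z > z)
factor = z * 29
factor = process(28)
factor += 22 - factor
z = factor > z
z -= z > z

5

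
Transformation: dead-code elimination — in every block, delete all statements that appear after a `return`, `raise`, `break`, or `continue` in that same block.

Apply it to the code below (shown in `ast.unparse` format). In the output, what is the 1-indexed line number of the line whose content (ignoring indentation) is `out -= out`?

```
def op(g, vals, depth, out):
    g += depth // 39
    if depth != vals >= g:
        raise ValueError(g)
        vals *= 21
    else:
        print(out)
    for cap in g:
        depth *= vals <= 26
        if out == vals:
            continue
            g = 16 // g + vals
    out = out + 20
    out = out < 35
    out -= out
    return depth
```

13

Transformed code:
def op(g, vals, depth, out):
    g += depth // 39
    if depth != vals >= g:
        raise ValueError(g)
    else:
        print(out)
    for cap in g:
        depth *= vals <= 26
        if out == vals:
            continue
    out = out + 20
    out = out < 35
    out -= out
    return depth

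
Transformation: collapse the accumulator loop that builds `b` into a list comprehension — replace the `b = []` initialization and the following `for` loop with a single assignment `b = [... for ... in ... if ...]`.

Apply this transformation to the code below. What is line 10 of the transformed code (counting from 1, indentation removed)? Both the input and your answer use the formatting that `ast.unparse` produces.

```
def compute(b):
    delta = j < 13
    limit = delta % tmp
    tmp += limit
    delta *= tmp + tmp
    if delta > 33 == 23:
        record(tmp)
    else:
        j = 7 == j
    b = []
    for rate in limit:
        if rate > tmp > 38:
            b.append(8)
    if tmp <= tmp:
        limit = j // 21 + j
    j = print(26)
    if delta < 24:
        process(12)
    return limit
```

b = [8 for rate in limit if rate > tmp > 38]

Transformed code:
def compute(b):
    delta = j < 13
    limit = delta % tmp
    tmp += limit
    delta *= tmp + tmp
    if delta > 33 == 23:
        record(tmp)
    else:
        j = 7 == j
    b = [8 for rate in limit if rate > tmp > 38]
    if tmp <= tmp:
        limit = j // 21 + j
    j = print(26)
    if delta < 24:
        process(12)
    return limit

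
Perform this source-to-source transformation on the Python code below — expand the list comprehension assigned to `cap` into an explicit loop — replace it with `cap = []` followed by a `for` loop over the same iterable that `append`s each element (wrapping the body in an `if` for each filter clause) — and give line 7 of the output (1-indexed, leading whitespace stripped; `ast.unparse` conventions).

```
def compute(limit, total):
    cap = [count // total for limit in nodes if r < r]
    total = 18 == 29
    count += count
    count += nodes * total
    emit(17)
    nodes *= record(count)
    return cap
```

Transformed code:
def compute(limit, total):
    cap = []
    for limit in nodes:
        if r < r:
            cap.append(count // total)
    total = 18 == 29
    count += count
    count += nodes * total
    emit(17)
    nodes *= record(count)
    return cap

count += count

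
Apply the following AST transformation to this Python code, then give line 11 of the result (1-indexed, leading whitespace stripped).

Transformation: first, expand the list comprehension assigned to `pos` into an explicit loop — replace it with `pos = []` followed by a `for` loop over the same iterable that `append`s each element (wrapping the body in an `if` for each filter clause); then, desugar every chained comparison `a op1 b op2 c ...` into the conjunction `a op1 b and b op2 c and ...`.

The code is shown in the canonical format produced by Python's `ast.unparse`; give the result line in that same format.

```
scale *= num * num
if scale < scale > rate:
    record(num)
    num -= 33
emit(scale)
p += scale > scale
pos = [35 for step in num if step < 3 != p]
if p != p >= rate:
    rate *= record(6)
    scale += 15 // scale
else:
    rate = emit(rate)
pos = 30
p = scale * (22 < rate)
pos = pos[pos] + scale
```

Transformed code:
scale *= num * num
if scale < scale and scale > rate:
    record(num)
    num -= 33
emit(scale)
p += scale > scale
pos = []
for step in num:
    if step < 3 and 3 != p:
        pos.append(35)
if p != p and p >= rate:
    rate *= record(6)
    scale += 15 // scale
else:
    rate = emit(rate)
pos = 30
p = scale * (22 < rate)
pos = pos[pos] + scale

if p != p and p >= rate:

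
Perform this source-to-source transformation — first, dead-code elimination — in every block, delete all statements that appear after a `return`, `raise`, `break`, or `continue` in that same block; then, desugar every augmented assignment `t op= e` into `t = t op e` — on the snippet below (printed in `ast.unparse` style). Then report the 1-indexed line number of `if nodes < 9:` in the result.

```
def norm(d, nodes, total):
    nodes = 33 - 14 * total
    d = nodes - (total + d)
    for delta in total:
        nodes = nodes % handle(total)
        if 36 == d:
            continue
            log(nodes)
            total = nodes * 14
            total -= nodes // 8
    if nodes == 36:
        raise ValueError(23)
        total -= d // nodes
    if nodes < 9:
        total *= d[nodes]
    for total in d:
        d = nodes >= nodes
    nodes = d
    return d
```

Transformed code:
def norm(d, nodes, total):
    nodes = 33 - 14 * total
    d = nodes - (total + d)
    for delta in total:
        nodes = nodes % handle(total)
        if 36 == d:
            continue
    if nodes == 36:
        raise ValueError(23)
    if nodes < 9:
        total = total * d[nodes]
    for total in d:
        d = nodes >= nodes
    nodes = d
    return d

10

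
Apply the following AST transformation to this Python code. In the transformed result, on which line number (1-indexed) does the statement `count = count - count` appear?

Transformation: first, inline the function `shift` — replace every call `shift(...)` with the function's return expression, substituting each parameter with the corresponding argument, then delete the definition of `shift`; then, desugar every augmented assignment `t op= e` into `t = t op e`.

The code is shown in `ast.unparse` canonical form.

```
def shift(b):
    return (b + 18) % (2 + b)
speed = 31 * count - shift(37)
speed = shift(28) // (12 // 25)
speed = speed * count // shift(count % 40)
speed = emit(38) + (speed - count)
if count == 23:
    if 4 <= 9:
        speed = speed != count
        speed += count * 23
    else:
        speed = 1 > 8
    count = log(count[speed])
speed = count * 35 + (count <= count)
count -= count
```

13

Transformed code:
speed = 31 * count - (37 + 18) % (2 + 37)
speed = (28 + 18) % (2 + 28) // (12 // 25)
speed = speed * count // ((count % 40 + 18) % (2 + count % 40))
speed = emit(38) + (speed - count)
if count == 23:
    if 4 <= 9:
        speed = speed != count
        speed = speed + count * 23
    else:
        speed = 1 > 8
    count = log(count[speed])
speed = count * 35 + (count <= count)
count = count - count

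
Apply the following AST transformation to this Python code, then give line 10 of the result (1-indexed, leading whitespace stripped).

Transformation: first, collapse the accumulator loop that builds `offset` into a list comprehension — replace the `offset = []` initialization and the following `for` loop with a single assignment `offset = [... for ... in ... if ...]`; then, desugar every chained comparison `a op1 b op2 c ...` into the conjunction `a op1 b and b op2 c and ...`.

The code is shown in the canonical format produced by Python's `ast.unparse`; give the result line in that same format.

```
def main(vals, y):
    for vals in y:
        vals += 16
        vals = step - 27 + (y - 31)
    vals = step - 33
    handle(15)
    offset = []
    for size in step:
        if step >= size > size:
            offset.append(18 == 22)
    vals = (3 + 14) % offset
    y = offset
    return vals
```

Transformed code:
def main(vals, y):
    for vals in y:
        vals += 16
        vals = step - 27 + (y - 31)
    vals = step - 33
    handle(15)
    offset = [18 == 22 for size in step if step >= size and size > size]
    vals = (3 + 14) % offset
    y = offset
    return vals

return vals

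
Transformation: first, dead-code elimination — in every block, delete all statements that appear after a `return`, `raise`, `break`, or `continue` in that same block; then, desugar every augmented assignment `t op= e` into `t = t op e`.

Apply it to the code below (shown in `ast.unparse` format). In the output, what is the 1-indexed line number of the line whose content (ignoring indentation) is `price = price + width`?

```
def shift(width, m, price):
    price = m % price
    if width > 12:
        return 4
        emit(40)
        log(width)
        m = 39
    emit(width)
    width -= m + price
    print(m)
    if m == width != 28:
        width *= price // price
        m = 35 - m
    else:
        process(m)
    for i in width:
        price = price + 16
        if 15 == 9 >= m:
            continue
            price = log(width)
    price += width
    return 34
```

Transformed code:
def shift(width, m, price):
    price = m % price
    if width > 12:
        return 4
    emit(width)
    width = width - (m + price)
    print(m)
    if m == width != 28:
        width = width * (price // price)
        m = 35 - m
    else:
        process(m)
    for i in width:
        price = price + 16
        if 15 == 9 >= m:
            continue
    price = price + width
    return 34

17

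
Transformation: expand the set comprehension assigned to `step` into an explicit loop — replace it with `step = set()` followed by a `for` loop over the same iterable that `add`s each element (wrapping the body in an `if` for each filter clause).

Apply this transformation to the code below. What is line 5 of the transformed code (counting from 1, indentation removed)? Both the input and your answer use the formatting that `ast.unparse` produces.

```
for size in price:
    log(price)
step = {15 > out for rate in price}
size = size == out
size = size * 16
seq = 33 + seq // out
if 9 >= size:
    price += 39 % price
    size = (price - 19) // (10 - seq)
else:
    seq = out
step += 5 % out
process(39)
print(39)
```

Transformed code:
for size in price:
    log(price)
step = set()
for rate in price:
    step.add(15 > out)
size = size == out
size = size * 16
seq = 33 + seq // out
if 9 >= size:
    price += 39 % price
    size = (price - 19) // (10 - seq)
else:
    seq = out
step += 5 % out
process(39)
print(39)

step.add(15 > out)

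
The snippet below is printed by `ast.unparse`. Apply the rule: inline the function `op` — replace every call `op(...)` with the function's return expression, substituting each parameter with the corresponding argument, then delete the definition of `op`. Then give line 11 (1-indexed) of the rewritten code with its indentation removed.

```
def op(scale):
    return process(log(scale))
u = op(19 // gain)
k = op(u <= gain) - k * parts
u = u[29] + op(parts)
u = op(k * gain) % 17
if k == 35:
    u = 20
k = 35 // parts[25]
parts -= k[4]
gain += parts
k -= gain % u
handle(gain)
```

Transformed code:
u = process(log(19 // gain))
k = process(log(u <= gain)) - k * parts
u = u[29] + process(log(parts))
u = process(log(k * gain)) % 17
if k == 35:
    u = 20
k = 35 // parts[25]
parts -= k[4]
gain += parts
k -= gain % u
handle(gain)

handle(gain)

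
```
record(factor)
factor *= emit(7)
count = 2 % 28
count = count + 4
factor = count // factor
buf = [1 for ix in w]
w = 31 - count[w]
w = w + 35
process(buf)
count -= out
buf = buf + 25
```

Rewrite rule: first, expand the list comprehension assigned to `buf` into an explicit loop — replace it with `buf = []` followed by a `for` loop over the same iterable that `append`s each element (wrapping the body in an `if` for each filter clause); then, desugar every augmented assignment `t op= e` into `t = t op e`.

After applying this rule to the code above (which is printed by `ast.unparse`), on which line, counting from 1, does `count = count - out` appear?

12

Transformed code:
record(factor)
factor = factor * emit(7)
count = 2 % 28
count = count + 4
factor = count // factor
buf = []
for ix in w:
    buf.append(1)
w = 31 - count[w]
w = w + 35
process(buf)
count = count - out
buf = buf + 25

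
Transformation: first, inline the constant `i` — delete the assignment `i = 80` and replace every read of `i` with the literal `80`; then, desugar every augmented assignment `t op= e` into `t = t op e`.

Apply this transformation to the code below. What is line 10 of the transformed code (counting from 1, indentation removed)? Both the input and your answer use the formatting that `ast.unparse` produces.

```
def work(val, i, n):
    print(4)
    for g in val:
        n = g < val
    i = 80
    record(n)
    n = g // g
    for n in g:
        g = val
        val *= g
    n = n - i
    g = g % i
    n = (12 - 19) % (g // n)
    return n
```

n = n - 80

Transformed code:
def work(val, i, n):
    print(4)
    for g in val:
        n = g < val
    record(n)
    n = g // g
    for n in g:
        g = val
        val = val * g
    n = n - 80
    g = g % 80
    n = (12 - 19) % (g // n)
    return n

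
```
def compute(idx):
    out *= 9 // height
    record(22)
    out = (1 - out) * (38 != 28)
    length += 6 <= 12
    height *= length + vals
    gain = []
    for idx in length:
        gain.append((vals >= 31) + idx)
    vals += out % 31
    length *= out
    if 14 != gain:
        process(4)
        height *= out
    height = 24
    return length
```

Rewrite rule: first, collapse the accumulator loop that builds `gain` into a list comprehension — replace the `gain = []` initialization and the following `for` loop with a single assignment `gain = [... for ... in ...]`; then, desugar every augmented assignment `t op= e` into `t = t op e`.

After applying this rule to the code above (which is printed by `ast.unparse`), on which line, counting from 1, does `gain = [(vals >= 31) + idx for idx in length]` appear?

Transformed code:
def compute(idx):
    out = out * (9 // height)
    record(22)
    out = (1 - out) * (38 != 28)
    length = length + (6 <= 12)
    height = height * (length + vals)
    gain = [(vals >= 31) + idx for idx in length]
    vals = vals + out % 31
    length = length * out
    if 14 != gain:
        process(4)
        height = height * out
    height = 24
    return length

7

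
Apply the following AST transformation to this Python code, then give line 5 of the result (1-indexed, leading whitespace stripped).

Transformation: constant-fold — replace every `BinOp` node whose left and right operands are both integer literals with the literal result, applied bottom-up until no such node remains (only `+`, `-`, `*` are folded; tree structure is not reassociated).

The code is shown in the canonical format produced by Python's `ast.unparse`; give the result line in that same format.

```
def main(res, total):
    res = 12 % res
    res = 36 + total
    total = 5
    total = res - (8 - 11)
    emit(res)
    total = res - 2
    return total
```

Transformed code:
def main(res, total):
    res = 12 % res
    res = 36 + total
    total = 5
    total = res - -3
    emit(res)
    total = res - 2
    return total

total = res - -3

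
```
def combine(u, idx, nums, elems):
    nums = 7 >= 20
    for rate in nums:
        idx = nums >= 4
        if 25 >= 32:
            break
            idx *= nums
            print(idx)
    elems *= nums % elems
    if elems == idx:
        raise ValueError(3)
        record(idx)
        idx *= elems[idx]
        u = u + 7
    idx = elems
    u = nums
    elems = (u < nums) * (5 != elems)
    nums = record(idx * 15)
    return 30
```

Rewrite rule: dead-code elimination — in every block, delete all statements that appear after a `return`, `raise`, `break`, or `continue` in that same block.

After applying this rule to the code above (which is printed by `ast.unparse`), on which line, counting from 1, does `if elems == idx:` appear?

8

Transformed code:
def combine(u, idx, nums, elems):
    nums = 7 >= 20
    for rate in nums:
        idx = nums >= 4
        if 25 >= 32:
            break
    elems *= nums % elems
    if elems == idx:
        raise ValueError(3)
    idx = elems
    u = nums
    elems = (u < nums) * (5 != elems)
    nums = record(idx * 15)
    return 30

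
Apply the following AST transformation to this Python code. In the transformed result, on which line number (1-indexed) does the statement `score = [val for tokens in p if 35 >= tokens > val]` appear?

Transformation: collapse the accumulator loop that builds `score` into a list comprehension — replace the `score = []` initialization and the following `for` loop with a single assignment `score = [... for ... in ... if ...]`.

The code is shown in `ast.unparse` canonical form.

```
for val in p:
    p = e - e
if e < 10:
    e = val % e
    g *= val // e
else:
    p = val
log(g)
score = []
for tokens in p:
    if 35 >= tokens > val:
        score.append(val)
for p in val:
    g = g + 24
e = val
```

9

Transformed code:
for val in p:
    p = e - e
if e < 10:
    e = val % e
    g *= val // e
else:
    p = val
log(g)
score = [val for tokens in p if 35 >= tokens > val]
for p in val:
    g = g + 24
e = val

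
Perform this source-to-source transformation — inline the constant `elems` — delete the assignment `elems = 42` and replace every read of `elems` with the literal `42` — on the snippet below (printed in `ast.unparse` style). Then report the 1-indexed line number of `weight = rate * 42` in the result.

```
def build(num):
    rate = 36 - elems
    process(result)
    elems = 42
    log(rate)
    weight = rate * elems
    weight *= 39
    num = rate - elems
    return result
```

Transformed code:
def build(num):
    rate = 36 - 42
    process(result)
    log(rate)
    weight = rate * 42
    weight *= 39
    num = rate - 42
    return result

5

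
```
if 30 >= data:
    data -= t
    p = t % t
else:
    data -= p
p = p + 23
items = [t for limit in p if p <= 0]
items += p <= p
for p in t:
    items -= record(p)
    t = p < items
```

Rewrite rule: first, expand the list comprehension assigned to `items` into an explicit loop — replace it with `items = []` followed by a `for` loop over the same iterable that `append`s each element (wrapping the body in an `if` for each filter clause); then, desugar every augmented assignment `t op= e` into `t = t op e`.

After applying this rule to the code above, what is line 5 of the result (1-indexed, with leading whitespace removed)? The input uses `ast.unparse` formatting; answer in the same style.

data = data - p

Transformed code:
if 30 >= data:
    data = data - t
    p = t % t
else:
    data = data - p
p = p + 23
items = []
for limit in p:
    if p <= 0:
        items.append(t)
items = items + (p <= p)
for p in t:
    items = items - record(p)
    t = p < items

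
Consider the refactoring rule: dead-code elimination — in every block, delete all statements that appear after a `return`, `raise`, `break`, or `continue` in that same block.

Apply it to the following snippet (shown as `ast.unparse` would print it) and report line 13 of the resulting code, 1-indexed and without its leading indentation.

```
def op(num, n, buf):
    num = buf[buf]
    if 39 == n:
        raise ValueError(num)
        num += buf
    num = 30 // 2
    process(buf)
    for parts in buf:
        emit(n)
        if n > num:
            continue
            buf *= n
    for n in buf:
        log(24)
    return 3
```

Transformed code:
def op(num, n, buf):
    num = buf[buf]
    if 39 == n:
        raise ValueError(num)
    num = 30 // 2
    process(buf)
    for parts in buf:
        emit(n)
        if n > num:
            continue
    for n in buf:
        log(24)
    return 3

return 3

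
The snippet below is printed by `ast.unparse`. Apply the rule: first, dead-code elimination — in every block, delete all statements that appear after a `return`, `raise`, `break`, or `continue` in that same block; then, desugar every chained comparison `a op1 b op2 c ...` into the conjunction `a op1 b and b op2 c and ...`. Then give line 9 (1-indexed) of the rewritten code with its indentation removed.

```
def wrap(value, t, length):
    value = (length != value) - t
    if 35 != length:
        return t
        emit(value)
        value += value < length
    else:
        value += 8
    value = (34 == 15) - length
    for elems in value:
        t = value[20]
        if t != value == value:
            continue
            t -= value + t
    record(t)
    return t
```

Transformed code:
def wrap(value, t, length):
    value = (length != value) - t
    if 35 != length:
        return t
    else:
        value += 8
    value = (34 == 15) - length
    for elems in value:
        t = value[20]
        if t != value and value == value:
            continue
    record(t)
    return t

t = value[20]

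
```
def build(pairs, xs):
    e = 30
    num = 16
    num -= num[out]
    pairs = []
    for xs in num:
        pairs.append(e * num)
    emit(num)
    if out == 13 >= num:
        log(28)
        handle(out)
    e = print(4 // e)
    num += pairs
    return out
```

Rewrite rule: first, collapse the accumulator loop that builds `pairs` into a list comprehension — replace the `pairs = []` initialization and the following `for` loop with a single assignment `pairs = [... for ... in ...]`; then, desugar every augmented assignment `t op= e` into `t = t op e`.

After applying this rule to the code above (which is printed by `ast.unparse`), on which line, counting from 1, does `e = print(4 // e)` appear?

10

Transformed code:
def build(pairs, xs):
    e = 30
    num = 16
    num = num - num[out]
    pairs = [e * num for xs in num]
    emit(num)
    if out == 13 >= num:
        log(28)
        handle(out)
    e = print(4 // e)
    num = num + pairs
    return out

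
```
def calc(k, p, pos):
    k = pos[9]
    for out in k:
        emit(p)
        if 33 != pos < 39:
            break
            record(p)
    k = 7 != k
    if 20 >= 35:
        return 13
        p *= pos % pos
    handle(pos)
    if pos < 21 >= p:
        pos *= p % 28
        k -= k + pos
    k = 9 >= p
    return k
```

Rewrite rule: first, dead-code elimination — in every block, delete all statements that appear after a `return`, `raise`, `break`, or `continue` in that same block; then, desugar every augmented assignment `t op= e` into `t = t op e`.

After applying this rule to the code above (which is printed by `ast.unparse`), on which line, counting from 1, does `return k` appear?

15

Transformed code:
def calc(k, p, pos):
    k = pos[9]
    for out in k:
        emit(p)
        if 33 != pos < 39:
            break
    k = 7 != k
    if 20 >= 35:
        return 13
    handle(pos)
    if pos < 21 >= p:
        pos = pos * (p % 28)
        k = k - (k + pos)
    k = 9 >= p
    return k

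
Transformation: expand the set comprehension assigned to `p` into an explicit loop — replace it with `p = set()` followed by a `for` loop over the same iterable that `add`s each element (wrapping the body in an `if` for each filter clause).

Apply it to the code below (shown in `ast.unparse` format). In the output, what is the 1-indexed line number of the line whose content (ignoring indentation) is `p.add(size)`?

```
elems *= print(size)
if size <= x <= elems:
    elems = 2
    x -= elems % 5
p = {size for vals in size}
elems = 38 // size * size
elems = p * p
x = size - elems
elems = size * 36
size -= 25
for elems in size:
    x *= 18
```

7

Transformed code:
elems *= print(size)
if size <= x <= elems:
    elems = 2
    x -= elems % 5
p = set()
for vals in size:
    p.add(size)
elems = 38 // size * size
elems = p * p
x = size - elems
elems = size * 36
size -= 25
for elems in size:
    x *= 18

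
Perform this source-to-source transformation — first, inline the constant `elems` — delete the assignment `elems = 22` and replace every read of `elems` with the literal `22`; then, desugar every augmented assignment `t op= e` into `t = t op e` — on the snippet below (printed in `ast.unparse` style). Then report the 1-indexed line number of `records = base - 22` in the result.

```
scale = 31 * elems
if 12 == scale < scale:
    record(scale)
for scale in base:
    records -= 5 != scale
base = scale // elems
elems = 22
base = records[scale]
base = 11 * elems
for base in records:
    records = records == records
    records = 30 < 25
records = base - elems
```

12

Transformed code:
scale = 31 * 22
if 12 == scale < scale:
    record(scale)
for scale in base:
    records = records - (5 != scale)
base = scale // 22
base = records[scale]
base = 11 * 22
for base in records:
    records = records == records
    records = 30 < 25
records = base - 22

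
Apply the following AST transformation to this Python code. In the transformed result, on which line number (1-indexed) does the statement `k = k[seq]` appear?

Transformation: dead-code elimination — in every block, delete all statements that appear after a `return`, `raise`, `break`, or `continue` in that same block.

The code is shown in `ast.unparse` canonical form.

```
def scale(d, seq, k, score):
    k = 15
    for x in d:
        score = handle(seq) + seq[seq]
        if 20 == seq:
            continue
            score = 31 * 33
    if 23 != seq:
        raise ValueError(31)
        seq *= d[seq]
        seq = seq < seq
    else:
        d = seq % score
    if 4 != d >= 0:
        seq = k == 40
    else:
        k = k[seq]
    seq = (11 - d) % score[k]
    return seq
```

Transformed code:
def scale(d, seq, k, score):
    k = 15
    for x in d:
        score = handle(seq) + seq[seq]
        if 20 == seq:
            continue
    if 23 != seq:
        raise ValueError(31)
    else:
        d = seq % score
    if 4 != d >= 0:
        seq = k == 40
    else:
        k = k[seq]
    seq = (11 - d) % score[k]
    return seq

14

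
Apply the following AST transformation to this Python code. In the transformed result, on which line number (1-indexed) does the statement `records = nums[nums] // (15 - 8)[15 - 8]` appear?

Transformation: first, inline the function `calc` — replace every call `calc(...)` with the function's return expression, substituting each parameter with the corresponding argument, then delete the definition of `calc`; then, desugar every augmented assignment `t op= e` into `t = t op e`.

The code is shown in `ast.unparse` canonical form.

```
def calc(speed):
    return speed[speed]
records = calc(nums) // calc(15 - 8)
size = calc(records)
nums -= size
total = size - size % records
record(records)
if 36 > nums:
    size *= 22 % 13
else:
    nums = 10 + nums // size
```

Transformed code:
records = nums[nums] // (15 - 8)[15 - 8]
size = records[records]
nums = nums - size
total = size - size % records
record(records)
if 36 > nums:
    size = size * (22 % 13)
else:
    nums = 10 + nums // size

1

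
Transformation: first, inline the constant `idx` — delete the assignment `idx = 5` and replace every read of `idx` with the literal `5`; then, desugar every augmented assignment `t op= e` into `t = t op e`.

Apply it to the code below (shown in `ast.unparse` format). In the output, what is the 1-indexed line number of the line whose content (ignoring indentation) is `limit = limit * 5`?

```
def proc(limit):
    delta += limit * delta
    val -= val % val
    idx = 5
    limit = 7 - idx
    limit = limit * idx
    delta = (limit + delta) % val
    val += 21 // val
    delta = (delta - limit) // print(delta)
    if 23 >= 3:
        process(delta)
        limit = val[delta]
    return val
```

Transformed code:
def proc(limit):
    delta = delta + limit * delta
    val = val - val % val
    limit = 7 - 5
    limit = limit * 5
    delta = (limit + delta) % val
    val = val + 21 // val
    delta = (delta - limit) // print(delta)
    if 23 >= 3:
        process(delta)
        limit = val[delta]
    return val

5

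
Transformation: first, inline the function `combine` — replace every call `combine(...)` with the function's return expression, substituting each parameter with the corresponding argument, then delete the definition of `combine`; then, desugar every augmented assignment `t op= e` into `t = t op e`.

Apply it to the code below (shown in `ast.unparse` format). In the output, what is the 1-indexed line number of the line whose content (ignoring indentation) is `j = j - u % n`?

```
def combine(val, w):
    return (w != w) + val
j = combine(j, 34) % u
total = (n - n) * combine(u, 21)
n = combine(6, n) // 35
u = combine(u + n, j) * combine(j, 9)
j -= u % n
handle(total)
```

5

Transformed code:
j = ((34 != 34) + j) % u
total = (n - n) * ((21 != 21) + u)
n = ((n != n) + 6) // 35
u = ((j != j) + (u + n)) * ((9 != 9) + j)
j = j - u % n
handle(total)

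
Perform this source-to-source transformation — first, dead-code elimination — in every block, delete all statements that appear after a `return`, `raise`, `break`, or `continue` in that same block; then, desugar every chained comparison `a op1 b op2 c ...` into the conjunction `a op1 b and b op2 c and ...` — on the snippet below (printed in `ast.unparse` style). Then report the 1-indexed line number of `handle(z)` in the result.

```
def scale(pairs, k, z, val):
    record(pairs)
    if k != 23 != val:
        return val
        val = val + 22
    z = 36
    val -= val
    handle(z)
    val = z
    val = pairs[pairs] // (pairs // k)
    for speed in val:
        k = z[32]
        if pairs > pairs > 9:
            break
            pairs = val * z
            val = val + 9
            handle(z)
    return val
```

Transformed code:
def scale(pairs, k, z, val):
    record(pairs)
    if k != 23 and 23 != val:
        return val
    z = 36
    val -= val
    handle(z)
    val = z
    val = pairs[pairs] // (pairs // k)
    for speed in val:
        k = z[32]
        if pairs > pairs and pairs > 9:
            break
    return val

7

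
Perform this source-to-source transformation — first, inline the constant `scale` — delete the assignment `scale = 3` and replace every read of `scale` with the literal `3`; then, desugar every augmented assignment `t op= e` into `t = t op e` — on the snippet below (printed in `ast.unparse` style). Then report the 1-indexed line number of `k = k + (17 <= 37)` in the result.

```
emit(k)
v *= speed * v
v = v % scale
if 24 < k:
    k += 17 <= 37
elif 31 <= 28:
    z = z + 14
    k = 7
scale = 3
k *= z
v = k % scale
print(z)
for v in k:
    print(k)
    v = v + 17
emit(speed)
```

5

Transformed code:
emit(k)
v = v * (speed * v)
v = v % 3
if 24 < k:
    k = k + (17 <= 37)
elif 31 <= 28:
    z = z + 14
    k = 7
k = k * z
v = k % 3
print(z)
for v in k:
    print(k)
    v = v + 17
emit(speed)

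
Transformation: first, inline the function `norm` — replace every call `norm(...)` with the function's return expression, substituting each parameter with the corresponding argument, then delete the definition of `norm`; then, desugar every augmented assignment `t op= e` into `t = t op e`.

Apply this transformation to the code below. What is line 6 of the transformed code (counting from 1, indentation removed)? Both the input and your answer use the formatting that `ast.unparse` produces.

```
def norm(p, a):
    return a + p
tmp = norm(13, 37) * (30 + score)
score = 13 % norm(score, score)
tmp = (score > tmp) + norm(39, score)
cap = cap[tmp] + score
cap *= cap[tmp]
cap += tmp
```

Transformed code:
tmp = (37 + 13) * (30 + score)
score = 13 % (score + score)
tmp = (score > tmp) + (score + 39)
cap = cap[tmp] + score
cap = cap * cap[tmp]
cap = cap + tmp

cap = cap + tmp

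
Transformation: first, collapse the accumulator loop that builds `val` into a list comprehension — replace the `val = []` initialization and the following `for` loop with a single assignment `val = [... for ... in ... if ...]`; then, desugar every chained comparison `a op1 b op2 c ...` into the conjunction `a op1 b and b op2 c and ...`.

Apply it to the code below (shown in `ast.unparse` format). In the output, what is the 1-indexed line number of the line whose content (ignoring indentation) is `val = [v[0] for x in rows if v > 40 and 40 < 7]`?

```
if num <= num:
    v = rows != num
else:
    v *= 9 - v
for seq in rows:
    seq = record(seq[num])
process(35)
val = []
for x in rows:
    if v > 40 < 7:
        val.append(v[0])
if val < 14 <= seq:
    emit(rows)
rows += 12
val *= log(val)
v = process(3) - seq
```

Transformed code:
if num <= num:
    v = rows != num
else:
    v *= 9 - v
for seq in rows:
    seq = record(seq[num])
process(35)
val = [v[0] for x in rows if v > 40 and 40 < 7]
if val < 14 and 14 <= seq:
    emit(rows)
rows += 12
val *= log(val)
v = process(3) - seq

8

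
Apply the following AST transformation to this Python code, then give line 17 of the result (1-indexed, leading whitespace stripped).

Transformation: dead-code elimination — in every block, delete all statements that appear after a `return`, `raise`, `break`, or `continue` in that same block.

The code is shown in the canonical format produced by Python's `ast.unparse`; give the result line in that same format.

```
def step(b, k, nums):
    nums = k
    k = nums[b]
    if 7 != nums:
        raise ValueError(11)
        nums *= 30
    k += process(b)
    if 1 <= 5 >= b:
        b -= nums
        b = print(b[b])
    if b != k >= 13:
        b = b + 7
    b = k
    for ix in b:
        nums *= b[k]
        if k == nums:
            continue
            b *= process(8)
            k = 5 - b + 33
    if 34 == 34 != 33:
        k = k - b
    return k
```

Transformed code:
def step(b, k, nums):
    nums = k
    k = nums[b]
    if 7 != nums:
        raise ValueError(11)
    k += process(b)
    if 1 <= 5 >= b:
        b -= nums
        b = print(b[b])
    if b != k >= 13:
        b = b + 7
    b = k
    for ix in b:
        nums *= b[k]
        if k == nums:
            continue
    if 34 == 34 != 33:
        k = k - b
    return k

if 34 == 34 != 33:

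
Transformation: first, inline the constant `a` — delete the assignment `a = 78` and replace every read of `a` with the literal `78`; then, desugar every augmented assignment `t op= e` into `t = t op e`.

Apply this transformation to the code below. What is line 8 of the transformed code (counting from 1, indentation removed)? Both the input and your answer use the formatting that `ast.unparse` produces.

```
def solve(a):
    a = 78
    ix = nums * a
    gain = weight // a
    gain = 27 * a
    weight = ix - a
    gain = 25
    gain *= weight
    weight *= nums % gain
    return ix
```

Transformed code:
def solve(a):
    ix = nums * 78
    gain = weight // 78
    gain = 27 * 78
    weight = ix - 78
    gain = 25
    gain = gain * weight
    weight = weight * (nums % gain)
    return ix

weight = weight * (nums % gain)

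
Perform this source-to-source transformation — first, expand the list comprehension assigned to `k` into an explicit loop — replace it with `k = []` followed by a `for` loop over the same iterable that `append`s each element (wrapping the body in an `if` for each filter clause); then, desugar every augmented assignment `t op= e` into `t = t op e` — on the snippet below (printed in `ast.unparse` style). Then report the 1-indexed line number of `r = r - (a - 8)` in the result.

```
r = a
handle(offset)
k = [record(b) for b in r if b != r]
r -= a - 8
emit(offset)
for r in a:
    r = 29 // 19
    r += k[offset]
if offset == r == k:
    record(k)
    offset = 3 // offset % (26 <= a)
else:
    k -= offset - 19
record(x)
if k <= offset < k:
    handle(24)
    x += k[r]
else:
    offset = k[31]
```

7

Transformed code:
r = a
handle(offset)
k = []
for b in r:
    if b != r:
        k.append(record(b))
r = r - (a - 8)
emit(offset)
for r in a:
    r = 29 // 19
    r = r + k[offset]
if offset == r == k:
    record(k)
    offset = 3 // offset % (26 <= a)
else:
    k = k - (offset - 19)
record(x)
if k <= offset < k:
    handle(24)
    x = x + k[r]
else:
    offset = k[31]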